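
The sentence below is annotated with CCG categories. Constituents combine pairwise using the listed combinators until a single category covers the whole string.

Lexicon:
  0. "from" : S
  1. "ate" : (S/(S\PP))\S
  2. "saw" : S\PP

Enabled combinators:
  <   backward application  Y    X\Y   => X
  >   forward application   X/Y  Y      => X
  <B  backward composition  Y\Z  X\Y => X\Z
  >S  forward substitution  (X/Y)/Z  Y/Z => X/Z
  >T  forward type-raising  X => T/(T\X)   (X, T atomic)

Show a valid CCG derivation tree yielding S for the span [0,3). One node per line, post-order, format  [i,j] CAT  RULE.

[0,3] S   >
  [0,2] S/(S\PP)   <
    [0,1] "from" : S
    [1,2] "ate" : (S/(S\PP))\S
  [2,3] "saw" : S\PP

[0,1] S  lex  "from"
[1,2] (S/(S\PP))\S  lex  "ate"
[0,2] S/(S\PP)  <  k=1
[2,3] S\PP  lex  "saw"
[0,3] S  >  k=2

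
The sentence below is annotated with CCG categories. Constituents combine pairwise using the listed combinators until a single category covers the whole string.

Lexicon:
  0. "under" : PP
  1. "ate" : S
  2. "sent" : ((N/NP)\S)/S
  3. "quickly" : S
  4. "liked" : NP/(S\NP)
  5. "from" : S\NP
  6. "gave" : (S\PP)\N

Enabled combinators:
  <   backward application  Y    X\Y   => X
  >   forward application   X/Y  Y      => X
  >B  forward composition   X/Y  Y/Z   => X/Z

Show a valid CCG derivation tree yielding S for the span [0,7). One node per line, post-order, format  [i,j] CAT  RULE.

[0,7] S   <
  [0,1] "under" : PP
  [1,7] S\PP   <
    [1,6] N   >
      [1,4] N/NP   <
        [1,2] "ate" : S
        [2,4] (N/NP)\S   >
          [2,3] "sent" : ((N/NP)\S)/S
          [3,4] "quickly" : S
      [4,6] NP   >
        [4,5] "liked" : NP/(S\NP)
        [5,6] "from" : S\NP
    [6,7] "gave" : (S\PP)\N

[0,1] PP  lex  "under"
[1,2] S  lex  "ate"
[2,3] ((N/NP)\S)/S  lex  "sent"
[3,4] S  lex  "quickly"
[2,4] (N/NP)\S  >  k=3
[1,4] N/NP  <  k=2
[4,5] NP/(S\NP)  lex  "liked"
[5,6] S\NP  lex  "from"
[4,6] NP  >  k=5
[1,6] N  >  k=4
[6,7] (S\PP)\N  lex  "gave"
[1,7] S\PP  <  k=6
[0,7] S  <  k=1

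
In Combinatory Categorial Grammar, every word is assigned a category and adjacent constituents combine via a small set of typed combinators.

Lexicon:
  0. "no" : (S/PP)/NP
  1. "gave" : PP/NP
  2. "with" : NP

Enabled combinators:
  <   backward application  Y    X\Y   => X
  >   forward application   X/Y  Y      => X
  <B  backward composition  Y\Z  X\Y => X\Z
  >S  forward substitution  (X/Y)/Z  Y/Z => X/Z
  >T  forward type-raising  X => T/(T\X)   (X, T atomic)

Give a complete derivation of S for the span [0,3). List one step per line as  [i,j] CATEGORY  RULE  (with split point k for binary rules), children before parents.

[0,1] (S/PP)/NP  lex  "no"
[1,2] PP/NP  lex  "gave"
[0,2] S/NP  >S  k=1
[2,3] NP  lex  "with"
[0,3] S  >  k=2

[0,3] S   >
  [0,2] S/NP   >S
    [0,1] "no" : (S/PP)/NP
    [1,2] "gave" : PP/NP
  [2,3] "with" : NP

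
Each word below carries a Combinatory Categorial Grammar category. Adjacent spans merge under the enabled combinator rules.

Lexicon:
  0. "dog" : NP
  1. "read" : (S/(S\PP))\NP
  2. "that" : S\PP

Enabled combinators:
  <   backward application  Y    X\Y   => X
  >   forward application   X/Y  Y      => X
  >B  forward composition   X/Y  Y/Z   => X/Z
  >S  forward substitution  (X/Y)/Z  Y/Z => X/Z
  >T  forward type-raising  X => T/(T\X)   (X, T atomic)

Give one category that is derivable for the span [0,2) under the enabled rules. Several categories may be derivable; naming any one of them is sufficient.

S/(S\PP)

[0,3] S   >
  [0,2] S/(S\PP)   <
    [0,1] "dog" : NP
    [1,2] "read" : (S/(S\PP))\NP
  [2,3] "that" : S\PP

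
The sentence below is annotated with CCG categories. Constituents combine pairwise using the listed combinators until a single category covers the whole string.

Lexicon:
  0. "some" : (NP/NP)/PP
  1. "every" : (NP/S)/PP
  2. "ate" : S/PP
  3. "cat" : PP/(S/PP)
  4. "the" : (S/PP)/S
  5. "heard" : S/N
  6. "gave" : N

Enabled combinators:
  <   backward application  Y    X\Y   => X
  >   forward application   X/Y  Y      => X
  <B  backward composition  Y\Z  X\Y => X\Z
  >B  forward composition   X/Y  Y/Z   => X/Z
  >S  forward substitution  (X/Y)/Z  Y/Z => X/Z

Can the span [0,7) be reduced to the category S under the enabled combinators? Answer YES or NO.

(NP/NP)/PP (NP/S)/PP S/PP PP/(S/PP) (S/PP)/S S/N N
CKY chart[0,7] = {NP}; S ∉ chart

NO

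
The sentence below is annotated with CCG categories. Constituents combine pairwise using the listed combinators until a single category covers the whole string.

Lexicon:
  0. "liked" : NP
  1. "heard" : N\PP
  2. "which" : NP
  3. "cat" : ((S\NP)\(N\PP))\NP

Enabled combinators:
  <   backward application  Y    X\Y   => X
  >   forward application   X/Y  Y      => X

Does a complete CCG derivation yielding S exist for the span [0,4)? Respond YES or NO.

YES

[0,4] S   <
  [0,1] "liked" : NP
  [1,4] S\NP   <
    [1,2] "heard" : N\PP
    [2,4] (S\NP)\(N\PP)   <
      [2,3] "which" : NP
      [3,4] "cat" : ((S\NP)\(N\PP))\NP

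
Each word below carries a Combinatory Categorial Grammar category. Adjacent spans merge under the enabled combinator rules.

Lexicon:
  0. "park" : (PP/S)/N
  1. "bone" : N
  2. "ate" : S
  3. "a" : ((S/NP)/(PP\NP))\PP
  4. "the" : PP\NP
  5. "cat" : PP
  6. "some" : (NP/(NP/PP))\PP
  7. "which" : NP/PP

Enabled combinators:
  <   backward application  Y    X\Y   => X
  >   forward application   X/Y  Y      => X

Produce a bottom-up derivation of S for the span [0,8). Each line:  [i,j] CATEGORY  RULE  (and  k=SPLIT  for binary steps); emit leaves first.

[0,8] S   >
  [0,5] S/NP   >
    [0,4] (S/NP)/(PP\NP)   <
      [0,3] PP   >
        [0,2] PP/S   >
          [0,1] "park" : (PP/S)/N
          [1,2] "bone" : N
        [2,3] "ate" : S
      [3,4] "a" : ((S/NP)/(PP\NP))\PP
    [4,5] "the" : PP\NP
  [5,8] NP   >
    [5,7] NP/(NP/PP)   <
      [5,6] "cat" : PP
      [6,7] "some" : (NP/(NP/PP))\PP
    [7,8] "which" : NP/PP

[0,1] (PP/S)/N  lex  "park"
[1,2] N  lex  "bone"
[0,2] PP/S  >  k=1
[2,3] S  lex  "ate"
[0,3] PP  >  k=2
[3,4] ((S/NP)/(PP\NP))\PP  lex  "a"
[0,4] (S/NP)/(PP\NP)  <  k=3
[4,5] PP\NP  lex  "the"
[0,5] S/NP  >  k=4
[5,6] PP  lex  "cat"
[6,7] (NP/(NP/PP))\PP  lex  "some"
[5,7] NP/(NP/PP)  <  k=6
[7,8] NP/PP  lex  "which"
[5,8] NP  >  k=7
[0,8] S  >  k=5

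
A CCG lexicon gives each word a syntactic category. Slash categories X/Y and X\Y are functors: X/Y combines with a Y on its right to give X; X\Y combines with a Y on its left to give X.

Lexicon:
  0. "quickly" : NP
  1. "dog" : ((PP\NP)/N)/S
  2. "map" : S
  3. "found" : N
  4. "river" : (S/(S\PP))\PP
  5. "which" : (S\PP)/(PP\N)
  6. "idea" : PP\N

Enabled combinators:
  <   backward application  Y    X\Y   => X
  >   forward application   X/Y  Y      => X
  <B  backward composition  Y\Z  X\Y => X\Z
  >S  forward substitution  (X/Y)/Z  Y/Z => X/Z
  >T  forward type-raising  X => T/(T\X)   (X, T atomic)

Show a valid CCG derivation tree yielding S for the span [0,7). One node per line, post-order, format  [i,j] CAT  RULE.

[0,7] S   >
  [0,5] S/(S\PP)   <
    [0,4] PP   <
      [0,1] "quickly" : NP
      [1,4] PP\NP   >
        [1,3] (PP\NP)/N   >
          [1,2] "dog" : ((PP\NP)/N)/S
          [2,3] "map" : S
        [3,4] "found" : N
    [4,5] "river" : (S/(S\PP))\PP
  [5,7] S\PP   >
    [5,6] "which" : (S\PP)/(PP\N)
    [6,7] "idea" : PP\N

[0,1] NP  lex  "quickly"
[1,2] ((PP\NP)/N)/S  lex  "dog"
[2,3] S  lex  "map"
[1,3] (PP\NP)/N  >  k=2
[3,4] N  lex  "found"
[1,4] PP\NP  >  k=3
[0,4] PP  <  k=1
[4,5] (S/(S\PP))\PP  lex  "river"
[0,5] S/(S\PP)  <  k=4
[5,6] (S\PP)/(PP\N)  lex  "which"
[6,7] PP\N  lex  "idea"
[5,7] S\PP  >  k=6
[0,7] S  >  k=5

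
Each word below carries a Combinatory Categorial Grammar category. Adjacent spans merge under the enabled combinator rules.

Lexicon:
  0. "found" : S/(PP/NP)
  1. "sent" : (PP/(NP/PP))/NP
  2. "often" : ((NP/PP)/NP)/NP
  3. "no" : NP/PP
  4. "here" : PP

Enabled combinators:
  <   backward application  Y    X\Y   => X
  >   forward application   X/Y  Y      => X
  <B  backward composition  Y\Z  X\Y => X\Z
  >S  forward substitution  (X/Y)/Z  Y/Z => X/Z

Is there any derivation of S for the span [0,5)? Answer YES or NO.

[0,5] S   >
  [0,1] "found" : S/(PP/NP)
  [1,5] PP/NP   >S
    [1,2] "sent" : (PP/(NP/PP))/NP
    [2,5] (NP/PP)/NP   >
      [2,3] "often" : ((NP/PP)/NP)/NP
      [3,5] NP   >
        [3,4] "no" : NP/PP
        [4,5] "here" : PP

YES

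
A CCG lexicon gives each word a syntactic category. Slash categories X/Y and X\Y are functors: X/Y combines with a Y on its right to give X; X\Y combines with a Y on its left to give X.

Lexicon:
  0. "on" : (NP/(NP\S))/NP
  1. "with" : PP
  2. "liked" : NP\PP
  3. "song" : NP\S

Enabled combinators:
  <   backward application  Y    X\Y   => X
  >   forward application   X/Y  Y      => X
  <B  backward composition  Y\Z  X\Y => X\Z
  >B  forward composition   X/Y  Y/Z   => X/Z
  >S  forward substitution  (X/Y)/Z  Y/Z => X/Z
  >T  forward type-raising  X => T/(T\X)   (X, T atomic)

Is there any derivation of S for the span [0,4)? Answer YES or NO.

NO

(NP/(NP\S))/NP PP NP\PP NP\S
CKY chart[0,4] = {N/(N\NP), NP, NP/(NP\NP), PP/(PP\NP), S/(S\NP)}; S ∉ chart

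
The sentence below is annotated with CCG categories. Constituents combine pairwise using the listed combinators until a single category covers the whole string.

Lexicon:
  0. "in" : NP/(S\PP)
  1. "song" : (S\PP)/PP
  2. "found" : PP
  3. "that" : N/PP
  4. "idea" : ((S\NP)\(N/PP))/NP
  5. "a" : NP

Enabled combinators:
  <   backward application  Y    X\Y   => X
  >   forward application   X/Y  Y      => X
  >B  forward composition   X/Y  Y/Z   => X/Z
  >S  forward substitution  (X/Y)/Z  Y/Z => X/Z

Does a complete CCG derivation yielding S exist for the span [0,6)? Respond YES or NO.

[0,6] S   <
  [0,3] NP   >
    [0,1] "in" : NP/(S\PP)
    [1,3] S\PP   >
      [1,2] "song" : (S\PP)/PP
      [2,3] "found" : PP
  [3,6] S\NP   <
    [3,4] "that" : N/PP
    [4,6] (S\NP)\(N/PP)   >
      [4,5] "idea" : ((S\NP)\(N/PP))/NP
      [5,6] "a" : NP

YES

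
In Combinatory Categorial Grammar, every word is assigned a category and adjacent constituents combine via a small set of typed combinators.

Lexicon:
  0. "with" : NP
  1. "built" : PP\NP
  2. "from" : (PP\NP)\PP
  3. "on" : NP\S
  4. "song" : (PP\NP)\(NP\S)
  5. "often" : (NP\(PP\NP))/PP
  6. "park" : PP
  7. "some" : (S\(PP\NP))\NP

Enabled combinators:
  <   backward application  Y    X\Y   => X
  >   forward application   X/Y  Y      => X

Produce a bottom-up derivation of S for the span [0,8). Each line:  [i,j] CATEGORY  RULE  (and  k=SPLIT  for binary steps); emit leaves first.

[0,1] NP  lex  "with"
[1,2] PP\NP  lex  "built"
[0,2] PP  <  k=1
[2,3] (PP\NP)\PP  lex  "from"
[0,3] PP\NP  <  k=2
[3,4] NP\S  lex  "on"
[4,5] (PP\NP)\(NP\S)  lex  "song"
[3,5] PP\NP  <  k=4
[5,6] (NP\(PP\NP))/PP  lex  "often"
[6,7] PP  lex  "park"
[5,7] NP\(PP\NP)  >  k=6
[3,7] NP  <  k=5
[7,8] (S\(PP\NP))\NP  lex  "some"
[3,8] S\(PP\NP)  <  k=7
[0,8] S  <  k=3

[0,8] S   <
  [0,3] PP\NP   <
    [0,2] PP   <
      [0,1] "with" : NP
      [1,2] "built" : PP\NP
    [2,3] "from" : (PP\NP)\PP
  [3,8] S\(PP\NP)   <
    [3,7] NP   <
      [3,5] PP\NP   <
        [3,4] "on" : NP\S
        [4,5] "song" : (PP\NP)\(NP\S)
      [5,7] NP\(PP\NP)   >
        [5,6] "often" : (NP\(PP\NP))/PP
        [6,7] "park" : PP
    [7,8] "some" : (S\(PP\NP))\NP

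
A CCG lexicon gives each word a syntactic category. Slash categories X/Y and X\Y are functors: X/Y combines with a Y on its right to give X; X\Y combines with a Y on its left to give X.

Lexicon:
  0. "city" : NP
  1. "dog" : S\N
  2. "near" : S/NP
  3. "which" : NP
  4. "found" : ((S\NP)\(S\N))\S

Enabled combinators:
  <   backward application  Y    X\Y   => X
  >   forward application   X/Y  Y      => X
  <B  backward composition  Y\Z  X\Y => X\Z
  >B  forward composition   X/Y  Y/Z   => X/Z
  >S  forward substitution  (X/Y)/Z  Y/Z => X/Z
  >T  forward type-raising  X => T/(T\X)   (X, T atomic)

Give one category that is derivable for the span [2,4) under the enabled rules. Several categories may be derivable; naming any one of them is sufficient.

[0,5] S   <
  [0,1] "city" : NP
  [1,5] S\NP   <
    [1,2] "dog" : S\N
    [2,5] (S\NP)\(S\N)   <
      [2,4] S   >
        [2,3] "near" : S/NP
        [3,4] "which" : NP
      [4,5] "found" : ((S\NP)\(S\N))\S

S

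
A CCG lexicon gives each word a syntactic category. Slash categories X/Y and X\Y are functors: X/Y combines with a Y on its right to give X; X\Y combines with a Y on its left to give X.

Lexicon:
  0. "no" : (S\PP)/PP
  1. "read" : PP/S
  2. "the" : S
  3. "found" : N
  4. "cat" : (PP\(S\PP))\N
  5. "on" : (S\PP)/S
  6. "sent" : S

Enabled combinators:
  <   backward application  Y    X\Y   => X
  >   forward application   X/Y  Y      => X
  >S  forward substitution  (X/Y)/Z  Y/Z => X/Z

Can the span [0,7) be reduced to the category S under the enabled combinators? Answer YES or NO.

[0,7] S   <
  [0,5] PP   <
    [0,3] S\PP   >
      [0,1] "no" : (S\PP)/PP
      [1,3] PP   >
        [1,2] "read" : PP/S
        [2,3] "the" : S
    [3,5] PP\(S\PP)   <
      [3,4] "found" : N
      [4,5] "cat" : (PP\(S\PP))\N
  [5,7] S\PP   >
    [5,6] "on" : (S\PP)/S
    [6,7] "sent" : S

YES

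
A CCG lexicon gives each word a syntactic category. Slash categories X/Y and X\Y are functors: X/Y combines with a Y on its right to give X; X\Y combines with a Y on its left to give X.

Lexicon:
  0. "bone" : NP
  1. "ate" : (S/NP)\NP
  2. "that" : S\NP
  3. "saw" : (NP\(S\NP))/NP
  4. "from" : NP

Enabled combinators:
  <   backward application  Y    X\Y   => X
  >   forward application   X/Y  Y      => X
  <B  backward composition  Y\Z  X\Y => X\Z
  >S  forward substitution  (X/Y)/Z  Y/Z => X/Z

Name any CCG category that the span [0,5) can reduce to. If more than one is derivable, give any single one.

[0,5] S   >
  [0,2] S/NP   <
    [0,1] "bone" : NP
    [1,2] "ate" : (S/NP)\NP
  [2,5] NP   <
    [2,3] "that" : S\NP
    [3,5] NP\(S\NP)   >
      [3,4] "saw" : (NP\(S\NP))/NP
      [4,5] "from" : NP

S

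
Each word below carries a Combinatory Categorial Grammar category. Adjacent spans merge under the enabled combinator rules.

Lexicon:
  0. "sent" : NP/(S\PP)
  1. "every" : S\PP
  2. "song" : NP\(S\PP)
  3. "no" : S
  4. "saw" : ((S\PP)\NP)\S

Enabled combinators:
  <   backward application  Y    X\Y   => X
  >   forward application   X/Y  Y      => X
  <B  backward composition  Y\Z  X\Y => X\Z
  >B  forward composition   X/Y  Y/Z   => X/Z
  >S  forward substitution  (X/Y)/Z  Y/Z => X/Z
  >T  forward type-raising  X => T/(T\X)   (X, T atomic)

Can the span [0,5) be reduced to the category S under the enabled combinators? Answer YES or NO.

NP/(S\PP) S\PP NP\(S\PP) S ((S\PP)\NP)\S
CKY chart[0,5] = {N/(N\NP), NP, NP/(NP\NP), PP/(PP\NP), S/(S\NP)}; S ∉ chart

NO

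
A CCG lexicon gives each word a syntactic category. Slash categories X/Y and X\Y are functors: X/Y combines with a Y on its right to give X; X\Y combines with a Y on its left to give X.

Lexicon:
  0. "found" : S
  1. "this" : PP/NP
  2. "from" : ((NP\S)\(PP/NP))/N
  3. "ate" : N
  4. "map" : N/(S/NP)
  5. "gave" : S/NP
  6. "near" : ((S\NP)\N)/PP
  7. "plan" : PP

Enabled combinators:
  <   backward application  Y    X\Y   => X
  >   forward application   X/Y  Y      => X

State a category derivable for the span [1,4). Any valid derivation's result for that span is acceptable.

NP\S

[0,8] S   <
  [0,4] NP   <
    [0,1] "found" : S
    [1,4] NP\S   <
      [1,2] "this" : PP/NP
      [2,4] (NP\S)\(PP/NP)   >
        [2,3] "from" : ((NP\S)\(PP/NP))/N
        [3,4] "ate" : N
  [4,8] S\NP   <
    [4,6] N   >
      [4,5] "map" : N/(S/NP)
      [5,6] "gave" : S/NP
    [6,8] (S\NP)\N   >
      [6,7] "near" : ((S\NP)\N)/PP
      [7,8] "plan" : PP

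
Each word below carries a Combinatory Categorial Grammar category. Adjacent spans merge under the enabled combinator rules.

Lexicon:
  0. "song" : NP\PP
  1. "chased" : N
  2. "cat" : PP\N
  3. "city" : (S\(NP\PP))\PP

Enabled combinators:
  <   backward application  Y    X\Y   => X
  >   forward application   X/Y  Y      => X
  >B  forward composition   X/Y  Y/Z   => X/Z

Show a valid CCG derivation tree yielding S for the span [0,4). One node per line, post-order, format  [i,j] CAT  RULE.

[0,1] NP\PP  lex  "song"
[1,2] N  lex  "chased"
[2,3] PP\N  lex  "cat"
[1,3] PP  <  k=2
[3,4] (S\(NP\PP))\PP  lex  "city"
[1,4] S\(NP\PP)  <  k=3
[0,4] S  <  k=1

[0,4] S   <
  [0,1] "song" : NP\PP
  [1,4] S\(NP\PP)   <
    [1,3] PP   <
      [1,2] "chased" : N
      [2,3] "cat" : PP\N
    [3,4] "city" : (S\(NP\PP))\PP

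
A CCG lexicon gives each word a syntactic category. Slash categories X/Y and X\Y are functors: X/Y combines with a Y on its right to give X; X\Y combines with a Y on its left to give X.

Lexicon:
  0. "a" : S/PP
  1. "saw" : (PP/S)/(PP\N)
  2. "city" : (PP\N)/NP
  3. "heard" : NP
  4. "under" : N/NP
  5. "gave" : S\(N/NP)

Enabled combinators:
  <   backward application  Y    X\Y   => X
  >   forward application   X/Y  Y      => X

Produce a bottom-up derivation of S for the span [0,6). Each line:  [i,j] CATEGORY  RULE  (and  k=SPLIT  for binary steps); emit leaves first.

[0,6] S   >
  [0,1] "a" : S/PP
  [1,6] PP   >
    [1,4] PP/S   >
      [1,2] "saw" : (PP/S)/(PP\N)
      [2,4] PP\N   >
        [2,3] "city" : (PP\N)/NP
        [3,4] "heard" : NP
    [4,6] S   <
      [4,5] "under" : N/NP
      [5,6] "gave" : S\(N/NP)

[0,1] S/PP  lex  "a"
[1,2] (PP/S)/(PP\N)  lex  "saw"
[2,3] (PP\N)/NP  lex  "city"
[3,4] NP  lex  "heard"
[2,4] PP\N  >  k=3
[1,4] PP/S  >  k=2
[4,5] N/NP  lex  "under"
[5,6] S\(N/NP)  lex  "gave"
[4,6] S  <  k=5
[1,6] PP  >  k=4
[0,6] S  >  k=1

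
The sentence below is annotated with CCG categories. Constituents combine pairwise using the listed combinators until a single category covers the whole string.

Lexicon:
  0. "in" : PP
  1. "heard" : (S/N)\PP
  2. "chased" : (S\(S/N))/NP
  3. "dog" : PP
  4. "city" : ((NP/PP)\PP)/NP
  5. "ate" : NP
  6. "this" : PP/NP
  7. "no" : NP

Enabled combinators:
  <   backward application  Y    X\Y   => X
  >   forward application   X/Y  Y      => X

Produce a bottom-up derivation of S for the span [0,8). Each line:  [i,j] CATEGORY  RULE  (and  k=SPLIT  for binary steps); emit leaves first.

[0,1] PP  lex  "in"
[1,2] (S/N)\PP  lex  "heard"
[0,2] S/N  <  k=1
[2,3] (S\(S/N))/NP  lex  "chased"
[3,4] PP  lex  "dog"
[4,5] ((NP/PP)\PP)/NP  lex  "city"
[5,6] NP  lex  "ate"
[4,6] (NP/PP)\PP  >  k=5
[3,6] NP/PP  <  k=4
[6,7] PP/NP  lex  "this"
[7,8] NP  lex  "no"
[6,8] PP  >  k=7
[3,8] NP  >  k=6
[2,8] S\(S/N)  >  k=3
[0,8] S  <  k=2

[0,8] S   <
  [0,2] S/N   <
    [0,1] "in" : PP
    [1,2] "heard" : (S/N)\PP
  [2,8] S\(S/N)   >
    [2,3] "chased" : (S\(S/N))/NP
    [3,8] NP   >
      [3,6] NP/PP   <
        [3,4] "dog" : PP
        [4,6] (NP/PP)\PP   >
          [4,5] "city" : ((NP/PP)\PP)/NP
          [5,6] "ate" : NP
      [6,8] PP   >
        [6,7] "this" : PP/NP
        [7,8] "no" : NP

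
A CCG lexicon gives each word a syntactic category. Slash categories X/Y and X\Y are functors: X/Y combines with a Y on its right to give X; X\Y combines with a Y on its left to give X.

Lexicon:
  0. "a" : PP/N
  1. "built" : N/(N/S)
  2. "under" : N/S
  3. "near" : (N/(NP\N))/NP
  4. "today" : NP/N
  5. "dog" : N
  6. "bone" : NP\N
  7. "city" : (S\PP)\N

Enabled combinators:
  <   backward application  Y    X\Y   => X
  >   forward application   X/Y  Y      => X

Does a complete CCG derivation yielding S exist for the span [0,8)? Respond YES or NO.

YES

[0,8] S   <
  [0,3] PP   >
    [0,1] "a" : PP/N
    [1,3] N   >
      [1,2] "built" : N/(N/S)
      [2,3] "under" : N/S
  [3,8] S\PP   <
    [3,7] N   >
      [3,6] N/(NP\N)   >
        [3,4] "near" : (N/(NP\N))/NP
        [4,6] NP   >
          [4,5] "today" : NP/N
          [5,6] "dog" : N
      [6,7] "bone" : NP\N
    [7,8] "city" : (S\PP)\N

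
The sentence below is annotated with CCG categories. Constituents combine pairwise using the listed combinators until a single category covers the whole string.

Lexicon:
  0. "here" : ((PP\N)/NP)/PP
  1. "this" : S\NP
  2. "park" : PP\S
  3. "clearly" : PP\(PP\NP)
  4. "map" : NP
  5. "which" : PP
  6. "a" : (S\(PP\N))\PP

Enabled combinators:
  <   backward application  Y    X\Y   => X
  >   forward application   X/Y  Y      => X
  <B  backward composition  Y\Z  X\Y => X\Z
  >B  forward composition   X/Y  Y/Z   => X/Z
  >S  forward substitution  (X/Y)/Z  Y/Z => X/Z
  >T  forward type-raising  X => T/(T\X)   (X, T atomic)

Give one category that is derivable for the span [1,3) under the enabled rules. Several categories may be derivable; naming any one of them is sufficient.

PP\NP

[0,7] S   <
  [0,5] PP\N   >
    [0,4] (PP\N)/NP   >
      [0,1] "here" : ((PP\N)/NP)/PP
      [1,4] PP   <
        [1,3] PP\NP   <B
          [1,2] "this" : S\NP
          [2,3] "park" : PP\S
        [3,4] "clearly" : PP\(PP\NP)
    [4,5] "map" : NP
  [5,7] S\(PP\N)   <
    [5,6] "which" : PP
    [6,7] "a" : (S\(PP\N))\PP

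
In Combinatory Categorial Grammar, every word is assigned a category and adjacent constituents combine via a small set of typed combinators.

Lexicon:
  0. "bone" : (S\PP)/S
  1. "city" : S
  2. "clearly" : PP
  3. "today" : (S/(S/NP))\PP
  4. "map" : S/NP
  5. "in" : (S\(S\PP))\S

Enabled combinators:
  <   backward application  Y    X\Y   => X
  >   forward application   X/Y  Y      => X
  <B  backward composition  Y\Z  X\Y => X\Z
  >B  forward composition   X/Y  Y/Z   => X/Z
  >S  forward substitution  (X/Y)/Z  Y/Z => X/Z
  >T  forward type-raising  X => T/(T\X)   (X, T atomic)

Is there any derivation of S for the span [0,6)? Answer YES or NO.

[0,6] S   <
  [0,2] S\PP   >
    [0,1] "bone" : (S\PP)/S
    [1,2] "city" : S
  [2,6] S\(S\PP)   <
    [2,5] S   >
      [2,4] S/(S/NP)   <
        [2,3] "clearly" : PP
        [3,4] "today" : (S/(S/NP))\PP
      [4,5] "map" : S/NP
    [5,6] "in" : (S\(S\PP))\S

YES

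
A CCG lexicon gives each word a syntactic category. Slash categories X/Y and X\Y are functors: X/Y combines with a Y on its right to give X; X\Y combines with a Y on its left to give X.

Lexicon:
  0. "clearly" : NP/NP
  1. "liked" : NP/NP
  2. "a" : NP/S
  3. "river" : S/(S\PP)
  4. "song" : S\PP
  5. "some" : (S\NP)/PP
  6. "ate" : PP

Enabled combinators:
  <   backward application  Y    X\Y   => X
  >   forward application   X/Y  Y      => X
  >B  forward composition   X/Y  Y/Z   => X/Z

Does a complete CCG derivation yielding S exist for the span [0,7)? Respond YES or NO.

[0,7] S   <
  [0,5] NP   >
    [0,3] NP/S   >B
      [0,2] NP/NP   >B
        [0,1] "clearly" : NP/NP
        [1,2] "liked" : NP/NP
      [2,3] "a" : NP/S
    [3,5] S   >
      [3,4] "river" : S/(S\PP)
      [4,5] "song" : S\PP
  [5,7] S\NP   >
    [5,6] "some" : (S\NP)/PP
    [6,7] "ate" : PP

YES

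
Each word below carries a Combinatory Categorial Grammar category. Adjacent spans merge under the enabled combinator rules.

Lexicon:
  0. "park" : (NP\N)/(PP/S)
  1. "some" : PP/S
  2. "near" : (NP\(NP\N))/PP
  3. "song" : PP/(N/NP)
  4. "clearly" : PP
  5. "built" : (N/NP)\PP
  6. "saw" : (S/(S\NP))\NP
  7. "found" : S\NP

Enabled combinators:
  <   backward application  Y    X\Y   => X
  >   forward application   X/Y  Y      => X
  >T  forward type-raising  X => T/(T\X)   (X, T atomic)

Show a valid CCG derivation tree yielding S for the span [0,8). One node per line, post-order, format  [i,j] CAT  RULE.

[0,8] S   >
  [0,7] S/(S\NP)   <
    [0,6] NP   <
      [0,2] NP\N   >
        [0,1] "park" : (NP\N)/(PP/S)
        [1,2] "some" : PP/S
      [2,6] NP\(NP\N)   >
        [2,3] "near" : (NP\(NP\N))/PP
        [3,6] PP   >
          [3,4] "song" : PP/(N/NP)
          [4,6] N/NP   <
            [4,5] "clearly" : PP
            [5,6] "built" : (N/NP)\PP
    [6,7] "saw" : (S/(S\NP))\NP
  [7,8] "found" : S\NP

[0,1] (NP\N)/(PP/S)  lex  "park"
[1,2] PP/S  lex  "some"
[0,2] NP\N  >  k=1
[2,3] (NP\(NP\N))/PP  lex  "near"
[3,4] PP/(N/NP)  lex  "song"
[4,5] PP  lex  "clearly"
[5,6] (N/NP)\PP  lex  "built"
[4,6] N/NP  <  k=5
[3,6] PP  >  k=4
[2,6] NP\(NP\N)  >  k=3
[0,6] NP  <  k=2
[6,7] (S/(S\NP))\NP  lex  "saw"
[0,7] S/(S\NP)  <  k=6
[7,8] S\NP  lex  "found"
[0,8] S  >  k=7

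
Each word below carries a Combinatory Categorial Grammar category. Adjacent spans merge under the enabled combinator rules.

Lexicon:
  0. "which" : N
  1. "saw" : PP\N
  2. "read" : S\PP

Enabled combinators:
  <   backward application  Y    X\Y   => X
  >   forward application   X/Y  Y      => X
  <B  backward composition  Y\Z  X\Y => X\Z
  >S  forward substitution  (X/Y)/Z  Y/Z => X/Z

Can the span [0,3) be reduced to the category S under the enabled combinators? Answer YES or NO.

YES

[0,3] S   <
  [0,2] PP   <
    [0,1] "which" : N
    [1,2] "saw" : PP\N
  [2,3] "read" : S\PP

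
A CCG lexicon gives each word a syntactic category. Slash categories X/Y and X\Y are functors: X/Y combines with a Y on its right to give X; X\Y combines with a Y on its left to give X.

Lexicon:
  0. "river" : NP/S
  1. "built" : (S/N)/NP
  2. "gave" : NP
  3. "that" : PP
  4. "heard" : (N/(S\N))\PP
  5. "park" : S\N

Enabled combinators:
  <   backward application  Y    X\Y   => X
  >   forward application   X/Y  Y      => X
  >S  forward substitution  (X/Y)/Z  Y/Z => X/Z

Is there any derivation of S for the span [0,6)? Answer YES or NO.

NO

NP/S (S/N)/NP NP PP (N/(S\N))\PP S\N
CKY chart[0,6] = {NP}; S ∉ chart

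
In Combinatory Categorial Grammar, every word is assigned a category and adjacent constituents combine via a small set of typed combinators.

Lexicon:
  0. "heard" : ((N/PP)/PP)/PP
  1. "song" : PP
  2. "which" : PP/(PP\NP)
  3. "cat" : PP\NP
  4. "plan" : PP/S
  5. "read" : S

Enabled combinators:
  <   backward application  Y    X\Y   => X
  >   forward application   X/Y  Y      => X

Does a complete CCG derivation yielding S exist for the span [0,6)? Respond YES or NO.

((N/PP)/PP)/PP PP PP/(PP\NP) PP\NP PP/S S
CKY chart[0,6] = {N}; S ∉ chart

NO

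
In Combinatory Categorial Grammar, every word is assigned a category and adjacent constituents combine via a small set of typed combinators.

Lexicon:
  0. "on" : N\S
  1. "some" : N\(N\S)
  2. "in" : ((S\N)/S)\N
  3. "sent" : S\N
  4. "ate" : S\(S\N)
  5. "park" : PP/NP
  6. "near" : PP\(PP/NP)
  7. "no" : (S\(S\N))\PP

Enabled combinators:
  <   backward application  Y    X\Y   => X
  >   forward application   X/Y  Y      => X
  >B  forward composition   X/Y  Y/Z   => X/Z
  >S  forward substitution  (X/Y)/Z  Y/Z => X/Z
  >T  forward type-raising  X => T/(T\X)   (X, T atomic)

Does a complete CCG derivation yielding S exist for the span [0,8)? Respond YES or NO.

[0,8] S   <
  [0,5] S\N   >
    [0,3] (S\N)/S   <
      [0,2] N   <
        [0,1] "on" : N\S
        [1,2] "some" : N\(N\S)
      [2,3] "in" : ((S\N)/S)\N
    [3,5] S   <
      [3,4] "sent" : S\N
      [4,5] "ate" : S\(S\N)
  [5,8] S\(S\N)   <
    [5,7] PP   <
      [5,6] "park" : PP/NP
      [6,7] "near" : PP\(PP/NP)
    [7,8] "no" : (S\(S\N))\PP

YES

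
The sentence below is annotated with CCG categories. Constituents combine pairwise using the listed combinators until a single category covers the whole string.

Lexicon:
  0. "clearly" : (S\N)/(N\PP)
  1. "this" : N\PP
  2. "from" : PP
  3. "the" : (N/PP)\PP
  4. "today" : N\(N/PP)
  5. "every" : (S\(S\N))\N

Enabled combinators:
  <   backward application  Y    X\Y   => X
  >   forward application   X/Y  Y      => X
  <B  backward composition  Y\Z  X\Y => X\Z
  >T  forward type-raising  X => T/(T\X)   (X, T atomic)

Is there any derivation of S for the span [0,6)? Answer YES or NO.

[0,6] S   <
  [0,2] S\N   >
    [0,1] "clearly" : (S\N)/(N\PP)
    [1,2] "this" : N\PP
  [2,6] S\(S\N)   <
    [2,5] N   >
      [2,3] N/(N\PP)   >T
        [2,3] "from" : PP
      [3,5] N\PP   <B
        [3,4] "the" : (N/PP)\PP
        [4,5] "today" : N\(N/PP)
    [5,6] "every" : (S\(S\N))\N

YES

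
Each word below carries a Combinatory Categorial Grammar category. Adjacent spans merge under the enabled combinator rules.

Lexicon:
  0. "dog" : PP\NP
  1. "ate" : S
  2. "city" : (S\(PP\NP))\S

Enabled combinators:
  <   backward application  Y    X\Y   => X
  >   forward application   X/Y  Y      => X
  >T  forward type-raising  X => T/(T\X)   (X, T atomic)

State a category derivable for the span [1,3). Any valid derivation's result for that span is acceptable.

[0,3] S   <
  [0,1] "dog" : PP\NP
  [1,3] S\(PP\NP)   <
    [1,2] "ate" : S
    [2,3] "city" : (S\(PP\NP))\S

S\(PP\NP)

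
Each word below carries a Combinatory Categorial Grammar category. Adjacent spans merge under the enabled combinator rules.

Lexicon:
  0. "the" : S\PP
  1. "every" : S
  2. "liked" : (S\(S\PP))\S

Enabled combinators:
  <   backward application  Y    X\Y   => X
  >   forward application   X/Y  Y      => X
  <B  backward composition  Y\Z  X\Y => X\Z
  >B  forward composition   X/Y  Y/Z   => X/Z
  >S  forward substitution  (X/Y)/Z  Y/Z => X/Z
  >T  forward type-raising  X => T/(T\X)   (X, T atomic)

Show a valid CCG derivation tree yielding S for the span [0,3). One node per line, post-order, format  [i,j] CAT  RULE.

[0,3] S   <
  [0,1] "the" : S\PP
  [1,3] S\(S\PP)   <
    [1,2] "every" : S
    [2,3] "liked" : (S\(S\PP))\S

[0,1] S\PP  lex  "the"
[1,2] S  lex  "every"
[2,3] (S\(S\PP))\S  lex  "liked"
[1,3] S\(S\PP)  <  k=2
[0,3] S  <  k=1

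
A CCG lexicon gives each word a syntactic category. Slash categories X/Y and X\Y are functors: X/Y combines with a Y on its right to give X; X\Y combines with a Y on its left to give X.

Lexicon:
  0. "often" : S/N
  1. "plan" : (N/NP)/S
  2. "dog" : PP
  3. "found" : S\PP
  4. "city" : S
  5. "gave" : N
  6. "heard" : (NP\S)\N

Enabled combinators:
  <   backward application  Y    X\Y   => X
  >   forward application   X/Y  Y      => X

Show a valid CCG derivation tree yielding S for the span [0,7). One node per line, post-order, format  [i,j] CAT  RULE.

[0,7] S   >
  [0,1] "often" : S/N
  [1,7] N   >
    [1,4] N/NP   >
      [1,2] "plan" : (N/NP)/S
      [2,4] S   <
        [2,3] "dog" : PP
        [3,4] "found" : S\PP
    [4,7] NP   <
      [4,5] "city" : S
      [5,7] NP\S   <
        [5,6] "gave" : N
        [6,7] "heard" : (NP\S)\N

[0,1] S/N  lex  "often"
[1,2] (N/NP)/S  lex  "plan"
[2,3] PP  lex  "dog"
[3,4] S\PP  lex  "found"
[2,4] S  <  k=3
[1,4] N/NP  >  k=2
[4,5] S  lex  "city"
[5,6] N  lex  "gave"
[6,7] (NP\S)\N  lex  "heard"
[5,7] NP\S  <  k=6
[4,7] NP  <  k=5
[1,7] N  >  k=4
[0,7] S  >  k=1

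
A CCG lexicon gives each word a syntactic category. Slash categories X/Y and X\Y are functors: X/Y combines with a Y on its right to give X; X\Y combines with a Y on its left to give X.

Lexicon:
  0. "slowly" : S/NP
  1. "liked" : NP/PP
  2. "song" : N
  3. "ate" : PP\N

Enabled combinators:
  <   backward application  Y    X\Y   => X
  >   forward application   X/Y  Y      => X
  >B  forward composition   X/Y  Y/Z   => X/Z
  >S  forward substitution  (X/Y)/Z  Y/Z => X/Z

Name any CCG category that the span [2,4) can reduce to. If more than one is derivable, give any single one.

[0,4] S   >
  [0,2] S/PP   >B
    [0,1] "slowly" : S/NP
    [1,2] "liked" : NP/PP
  [2,4] PP   <
    [2,3] "song" : N
    [3,4] "ate" : PP\N

PP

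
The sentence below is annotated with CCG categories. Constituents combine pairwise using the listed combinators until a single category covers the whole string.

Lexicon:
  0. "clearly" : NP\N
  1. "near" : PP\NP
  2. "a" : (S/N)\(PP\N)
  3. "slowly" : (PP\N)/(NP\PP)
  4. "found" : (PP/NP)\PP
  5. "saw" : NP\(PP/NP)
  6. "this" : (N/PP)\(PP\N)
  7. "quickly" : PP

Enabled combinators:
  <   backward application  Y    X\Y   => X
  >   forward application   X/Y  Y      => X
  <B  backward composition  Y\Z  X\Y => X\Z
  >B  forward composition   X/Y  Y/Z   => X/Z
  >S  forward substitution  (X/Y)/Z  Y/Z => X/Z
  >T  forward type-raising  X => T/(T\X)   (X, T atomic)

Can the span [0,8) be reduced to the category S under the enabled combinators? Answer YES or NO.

YES

[0,8] S   >
  [0,7] S/PP   >B
    [0,3] S/N   <
      [0,2] PP\N   <B
        [0,1] "clearly" : NP\N
        [1,2] "near" : PP\NP
      [2,3] "a" : (S/N)\(PP\N)
    [3,7] N/PP   <
      [3,6] PP\N   >
        [3,4] "slowly" : (PP\N)/(NP\PP)
        [4,6] NP\PP   <B
          [4,5] "found" : (PP/NP)\PP
          [5,6] "saw" : NP\(PP/NP)
      [6,7] "this" : (N/PP)\(PP\N)
  [7,8] "quickly" : PP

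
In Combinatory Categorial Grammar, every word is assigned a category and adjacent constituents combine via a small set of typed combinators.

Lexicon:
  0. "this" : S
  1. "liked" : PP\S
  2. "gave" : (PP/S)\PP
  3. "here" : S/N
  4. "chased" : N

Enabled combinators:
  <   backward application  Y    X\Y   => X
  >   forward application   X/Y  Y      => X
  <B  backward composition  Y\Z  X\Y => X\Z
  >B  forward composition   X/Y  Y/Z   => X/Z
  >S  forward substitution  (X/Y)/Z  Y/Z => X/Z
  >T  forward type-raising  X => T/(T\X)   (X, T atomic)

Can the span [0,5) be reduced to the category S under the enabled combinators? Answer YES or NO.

NO

S PP\S (PP/S)\PP S/N N
CKY chart[0,5] = {N/(N\PP), NP/(NP\PP), PP, PP/(N\N), PP/(PP\PP), PP/(S\S), S/(S\PP)}; S ∉ chart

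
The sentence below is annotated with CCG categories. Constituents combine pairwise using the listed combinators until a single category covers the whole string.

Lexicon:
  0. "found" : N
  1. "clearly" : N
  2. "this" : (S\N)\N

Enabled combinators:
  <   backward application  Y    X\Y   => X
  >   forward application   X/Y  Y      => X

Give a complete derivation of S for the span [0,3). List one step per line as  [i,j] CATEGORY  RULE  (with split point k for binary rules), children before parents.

[0,3] S   <
  [0,1] "found" : N
  [1,3] S\N   <
    [1,2] "clearly" : N
    [2,3] "this" : (S\N)\N

[0,1] N  lex  "found"
[1,2] N  lex  "clearly"
[2,3] (S\N)\N  lex  "this"
[1,3] S\N  <  k=2
[0,3] S  <  k=1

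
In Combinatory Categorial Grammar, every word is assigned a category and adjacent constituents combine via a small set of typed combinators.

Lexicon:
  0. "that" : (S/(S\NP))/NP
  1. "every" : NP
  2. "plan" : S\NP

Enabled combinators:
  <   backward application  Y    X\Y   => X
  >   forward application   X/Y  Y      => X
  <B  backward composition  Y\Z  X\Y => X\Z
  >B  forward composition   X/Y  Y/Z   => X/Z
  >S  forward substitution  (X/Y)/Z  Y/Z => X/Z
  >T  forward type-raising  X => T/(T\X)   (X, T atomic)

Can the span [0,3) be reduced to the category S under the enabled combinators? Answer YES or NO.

YES

[0,3] S   >
  [0,2] S/(S\NP)   >
    [0,1] "that" : (S/(S\NP))/NP
    [1,2] "every" : NP
  [2,3] "plan" : S\NP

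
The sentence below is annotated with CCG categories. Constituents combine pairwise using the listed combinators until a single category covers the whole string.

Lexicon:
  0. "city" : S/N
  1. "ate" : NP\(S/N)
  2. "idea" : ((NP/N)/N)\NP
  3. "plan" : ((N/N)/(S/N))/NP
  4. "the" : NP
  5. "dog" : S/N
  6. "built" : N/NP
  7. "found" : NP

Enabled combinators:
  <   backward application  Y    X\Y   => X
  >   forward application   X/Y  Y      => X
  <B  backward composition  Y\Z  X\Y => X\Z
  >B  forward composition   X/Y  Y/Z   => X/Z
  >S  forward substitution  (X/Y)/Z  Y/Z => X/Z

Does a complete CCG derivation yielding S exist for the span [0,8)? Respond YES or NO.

S/N NP\(S/N) ((NP/N)/N)\NP ((N/N)/(S/N))/NP NP S/N N/NP NP
CKY chart[0,8] = {NP, NP/N}; S ∉ chart

NO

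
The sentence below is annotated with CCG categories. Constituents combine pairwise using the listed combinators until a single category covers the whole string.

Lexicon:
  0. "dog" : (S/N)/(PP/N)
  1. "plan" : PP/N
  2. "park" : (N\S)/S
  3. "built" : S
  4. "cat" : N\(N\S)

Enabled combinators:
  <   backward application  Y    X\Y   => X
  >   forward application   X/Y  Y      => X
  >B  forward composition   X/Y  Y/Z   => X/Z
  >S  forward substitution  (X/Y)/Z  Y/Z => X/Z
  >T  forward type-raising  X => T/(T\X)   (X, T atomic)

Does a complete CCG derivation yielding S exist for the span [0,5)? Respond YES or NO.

[0,5] S   >
  [0,2] S/N   >
    [0,1] "dog" : (S/N)/(PP/N)
    [1,2] "plan" : PP/N
  [2,5] N   <
    [2,4] N\S   >
      [2,3] "park" : (N\S)/S
      [3,4] "built" : S
    [4,5] "cat" : N\(N\S)

YES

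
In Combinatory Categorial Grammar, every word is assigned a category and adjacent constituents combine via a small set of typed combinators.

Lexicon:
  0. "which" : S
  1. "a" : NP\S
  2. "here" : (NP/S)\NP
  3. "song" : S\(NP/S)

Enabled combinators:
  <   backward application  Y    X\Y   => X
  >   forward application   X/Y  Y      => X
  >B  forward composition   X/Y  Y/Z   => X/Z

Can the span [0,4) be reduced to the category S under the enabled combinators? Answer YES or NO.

[0,4] S   <
  [0,3] NP/S   <
    [0,2] NP   <
      [0,1] "which" : S
      [1,2] "a" : NP\S
    [2,3] "here" : (NP/S)\NP
  [3,4] "song" : S\(NP/S)

YES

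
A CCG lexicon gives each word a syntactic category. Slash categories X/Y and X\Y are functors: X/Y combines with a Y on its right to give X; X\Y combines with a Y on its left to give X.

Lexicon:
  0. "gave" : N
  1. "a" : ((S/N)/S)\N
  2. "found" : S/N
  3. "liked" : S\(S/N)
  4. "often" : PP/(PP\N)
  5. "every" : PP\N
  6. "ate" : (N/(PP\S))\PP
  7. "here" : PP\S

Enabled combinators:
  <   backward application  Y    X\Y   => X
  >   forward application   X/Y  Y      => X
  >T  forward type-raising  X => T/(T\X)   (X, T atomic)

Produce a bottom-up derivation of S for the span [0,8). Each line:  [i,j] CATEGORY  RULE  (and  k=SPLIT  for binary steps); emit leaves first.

[0,1] N  lex  "gave"
[1,2] ((S/N)/S)\N  lex  "a"
[0,2] (S/N)/S  <  k=1
[2,3] S/N  lex  "found"
[3,4] S\(S/N)  lex  "liked"
[2,4] S  <  k=3
[0,4] S/N  >  k=2
[4,5] PP/(PP\N)  lex  "often"
[5,6] PP\N  lex  "every"
[4,6] PP  >  k=5
[6,7] (N/(PP\S))\PP  lex  "ate"
[4,7] N/(PP\S)  <  k=6
[7,8] PP\S  lex  "here"
[4,8] N  >  k=7
[0,8] S  >  k=4

[0,8] S   >
  [0,4] S/N   >
    [0,2] (S/N)/S   <
      [0,1] "gave" : N
      [1,2] "a" : ((S/N)/S)\N
    [2,4] S   <
      [2,3] "found" : S/N
      [3,4] "liked" : S\(S/N)
  [4,8] N   >
    [4,7] N/(PP\S)   <
      [4,6] PP   >
        [4,5] "often" : PP/(PP\N)
        [5,6] "every" : PP\N
      [6,7] "ate" : (N/(PP\S))\PP
    [7,8] "here" : PP\S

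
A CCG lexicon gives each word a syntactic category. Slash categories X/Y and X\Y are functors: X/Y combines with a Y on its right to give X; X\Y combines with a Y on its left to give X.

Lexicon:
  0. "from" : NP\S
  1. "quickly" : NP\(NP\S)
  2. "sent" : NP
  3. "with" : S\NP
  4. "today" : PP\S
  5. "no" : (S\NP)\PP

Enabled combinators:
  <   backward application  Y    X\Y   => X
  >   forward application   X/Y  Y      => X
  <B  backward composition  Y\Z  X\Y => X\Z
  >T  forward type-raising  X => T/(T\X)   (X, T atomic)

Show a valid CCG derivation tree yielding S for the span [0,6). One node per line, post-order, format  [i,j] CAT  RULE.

[0,6] S   <
  [0,2] NP   <
    [0,1] "from" : NP\S
    [1,2] "quickly" : NP\(NP\S)
  [2,6] S\NP   <
    [2,5] PP   <
      [2,4] S   <
        [2,3] "sent" : NP
        [3,4] "with" : S\NP
      [4,5] "today" : PP\S
    [5,6] "no" : (S\NP)\PP

[0,1] NP\S  lex  "from"
[1,2] NP\(NP\S)  lex  "quickly"
[0,2] NP  <  k=1
[2,3] NP  lex  "sent"
[3,4] S\NP  lex  "with"
[2,4] S  <  k=3
[4,5] PP\S  lex  "today"
[2,5] PP  <  k=4
[5,6] (S\NP)\PP  lex  "no"
[2,6] S\NP  <  k=5
[0,6] S  <  k=2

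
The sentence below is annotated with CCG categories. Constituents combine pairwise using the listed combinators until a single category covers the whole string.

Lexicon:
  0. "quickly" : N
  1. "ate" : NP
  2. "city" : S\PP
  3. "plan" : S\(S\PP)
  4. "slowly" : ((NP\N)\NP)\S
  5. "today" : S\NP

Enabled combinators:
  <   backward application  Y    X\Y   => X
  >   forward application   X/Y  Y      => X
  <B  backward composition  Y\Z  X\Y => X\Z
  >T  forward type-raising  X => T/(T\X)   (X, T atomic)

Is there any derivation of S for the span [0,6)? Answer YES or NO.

YES

[0,6] S   <
  [0,5] NP   >
    [0,1] NP/(NP\N)   >T
      [0,1] "quickly" : N
    [1,5] NP\N   <
      [1,2] "ate" : NP
      [2,5] (NP\N)\NP   <
        [2,4] S   <
          [2,3] "city" : S\PP
          [3,4] "plan" : S\(S\PP)
        [4,5] "slowly" : ((NP\N)\NP)\S
  [5,6] "today" : S\NP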